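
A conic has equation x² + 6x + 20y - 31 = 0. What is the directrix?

y = 7

Only x is squared. Complete the square in x: (x + 3)² = -20(y - 2).
Vertex (-3, 2); 4p = -20 so p = -5. Opens down.
Directrix is the horizontal line y = k − p = 2 − (-5) = 7.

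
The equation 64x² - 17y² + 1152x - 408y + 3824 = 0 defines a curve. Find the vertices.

(-9, -20) and (-9, -4)

Group the x- and y-terms: 64(x² + 18x) -17(y² + 24y) = -3824
Complete the square in x and y: 64(x + 9)² -17(y + 12)² = -3824 + 5184 - 2448 = -1088
Divide through by -1088 to get (y + 12)²/64 - (x + 9)²/17 = 1.
Hyperbola, center (-9, -12), transverse axis vertical; a² = 64, b² = 17.
a = 8. Vertices at (h, k ± a).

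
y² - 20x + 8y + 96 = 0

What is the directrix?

x = -1

Only y is squared. Complete the square in y: (y + 4)² = 20(x - 4).
Vertex (4, -4); 4p = 20 so p = 5. Opens right.
Directrix is the vertical line x = h − p = 4 − (5) = -1.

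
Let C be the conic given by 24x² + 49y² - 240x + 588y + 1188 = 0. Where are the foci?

Group: 24(x² - 10x) + 49(y² + 12y) = -1188
Complete the square: 24(x - 5)² + 49(y + 6)² = -1188 + 600 + 1764 = 1176
Divide through by 1176 to get (x - 5)²/49 + (y + 6)²/24 = 1.
Ellipse, center (5, -6), major axis horizontal; a² = 49, b² = 24.
c² = a² - b² = 49 - 24 = 25, so c = 5.
Foci lie on the horizontal axis through the center: (h ± c, k).

(0, -6) and (10, -6)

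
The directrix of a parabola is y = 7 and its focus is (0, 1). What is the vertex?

(0, 4)

The vertex is the midpoint between the focus and the directrix along the axis of symmetry.
Axis is vertical (directrix is horizontal). Vertex y-coordinate = (1 + 7)/2 = 4; x-coordinate = 0.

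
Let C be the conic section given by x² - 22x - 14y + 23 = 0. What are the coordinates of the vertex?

Only x is squared. Complete the square in x: (x - 11)² = 14(y + 7).
Vertex (11, -7); 4p = 14 so p = 7/2. Opens up.

(11, -7)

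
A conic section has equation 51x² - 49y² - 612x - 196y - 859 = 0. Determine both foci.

(-4, -2) and (16, -2)

Group the x- and y-terms: 51(x² - 12x) -49(y² + 4y) = 859
51(x - 6)² -49(y + 2)² = 859 + 1836 - 196 = 2499
Divide by 2499: (x - 6)²/49 - (y + 2)²/51 = 1
Hyperbola, center (6, -2), transverse axis horizontal; a² = 49, b² = 51.
c² = a² + b² = 49 + 51 = 100, so c = 10.
Foci lie on the horizontal axis through the center: (h ± c, k).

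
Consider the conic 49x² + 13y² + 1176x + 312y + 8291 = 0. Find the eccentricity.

e = 6/7

49(x² + 24x) + 13(y² + 24y) = -8291
Completing the square gives 49(x + 12)² + 13(y + 12)² = -8291 + 7056 + 1872 = 637.
Divide by 637: (x + 12)²/13 + (y + 12)²/49 = 1
Ellipse, center (-12, -12), major axis vertical; a² = 49, b² = 13.
c² = a² - b² = 36, so c = 6.
e = c/a = 6/7.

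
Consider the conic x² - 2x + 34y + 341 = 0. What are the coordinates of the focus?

(1, -37/2)

Only x is squared. Complete the square in x: (x - 1)² = -34(y + 10).
Vertex (1, -10); 4p = -34 so p = -17/2. Opens down.
Focus is p units from the vertex along the axis: (h, k + p).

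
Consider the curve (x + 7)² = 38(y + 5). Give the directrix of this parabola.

Vertex (-7, -5); 4p = 38 so p = 19/2. Opens up.
Directrix is the horizontal line y = k − p = -5 − (19/2) = -29/2.

y = -29/2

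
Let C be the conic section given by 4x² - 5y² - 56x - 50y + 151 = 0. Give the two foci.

(7, -11) and (7, 1)

Collect terms: 4(x² - 14x) -5(y² + 10y) = -151
Complete the square in x and y: 4(x - 7)² -5(y + 5)² = -151 + 196 - 125 = -80
Divide by -80: (y + 5)²/16 - (x - 7)²/20 = 1
Hyperbola, center (7, -5), transverse axis vertical; a² = 16, b² = 20.
c² = a² + b² = 16 + 20 = 36, so c = 6.
Foci lie on the vertical axis through the center: (h, k ± c).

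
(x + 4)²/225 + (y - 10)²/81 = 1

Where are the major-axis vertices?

Center (-4, 10). The larger denominator 225 sits under the x-term, so the major axis is horizontal; a² = 225, b² = 81.
a = 15. Vertices at (h ± a, k).

(-19, 10) and (11, 10)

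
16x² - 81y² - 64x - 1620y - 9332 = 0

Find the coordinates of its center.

Rearranging, 16(x² - 4x) -81(y² + 20y) = 9332.
Completing the square gives 16(x - 2)² -81(y + 10)² = 9332 + 64 - 8100 = 1296.
Divide by 1296: (x - 2)²/81 - (y + 10)²/16 = 1
Hyperbola with center (2, -10).

(2, -10)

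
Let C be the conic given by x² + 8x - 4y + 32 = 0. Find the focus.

(-4, 5)

Only x is squared. Complete the square in x: (x + 4)² = 4(y - 4).
Vertex (-4, 4); 4p = 4 so p = 1. Opens up.
Focus is p units from the vertex along the axis: (h, k + p).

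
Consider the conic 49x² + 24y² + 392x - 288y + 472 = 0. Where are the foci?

(-4, 1) and (-4, 11)

Group: 49(x² + 8x) + 24(y² - 12y) = -472
Complete the square in x and y: 49(x + 4)² + 24(y - 6)² = -472 + 784 + 864 = 1176
Dividing both sides by 1176: (x + 4)²/24 + (y - 6)²/49 = 1
Ellipse, center (-4, 6), major axis vertical; a² = 49, b² = 24.
c² = a² - b² = 49 - 24 = 25, so c = 5.
Foci lie on the vertical axis through the center: (h, k ± c).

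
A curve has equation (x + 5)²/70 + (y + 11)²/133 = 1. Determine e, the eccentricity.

Center (-5, -11). The larger denominator 133 sits under the y-term, so the major axis is vertical; a² = 133, b² = 70.
c² = a² - b² = 63, so c = 3√7.
e = c/a = 3√7/√133 = 3√19/19.

e = 3√19/19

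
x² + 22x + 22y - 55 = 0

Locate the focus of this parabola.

(-11, 5/2)

Only x is squared. Complete the square in x: (x + 11)² = -22(y - 8).
Vertex (-11, 8); 4p = -22 so p = -11/2. Opens down.
Focus is p units from the vertex along the axis: (h, k + p).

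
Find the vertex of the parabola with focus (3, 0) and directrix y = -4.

(3, -2)

The vertex is the midpoint between the focus and the directrix along the axis of symmetry.
Axis is vertical (directrix is horizontal). Vertex y-coordinate = (0 + (-4))/2 = -2; x-coordinate = 3.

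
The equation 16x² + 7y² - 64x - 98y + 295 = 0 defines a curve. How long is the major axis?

Collect terms: 16(x² - 4x) + 7(y² - 14y) = -295
Complete the square: 16(x - 2)² + 7(y - 7)² = -295 + 64 + 343 = 112
Divide by 112: (x - 2)²/7 + (y - 7)²/16 = 1
Ellipse, center (2, 7), major axis vertical; a² = 16, b² = 7.
a² = 16 so a = 4; the major axis has length 2a = 8.

8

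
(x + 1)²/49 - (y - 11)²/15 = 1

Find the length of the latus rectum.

30/7

Center (-1, 11). The positive term is the x-term, so the transverse axis is horizontal; a² = 49, b² = 15.
Latus rectum length = 2b²/a = 2·15/7 = 30/7.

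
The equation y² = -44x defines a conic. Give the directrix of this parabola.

x = 11

Vertex (0, 0); 4p = -44 so p = -11. Opens left.
Directrix is the vertical line x = h − p = 0 − (-11) = 11.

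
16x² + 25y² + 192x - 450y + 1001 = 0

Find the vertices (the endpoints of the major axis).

Group the x- and y-terms: 16(x² + 12x) + 25(y² - 18y) = -1001
Complete the square in x and y: 16(x + 6)² + 25(y - 9)² = -1001 + 576 + 2025 = 1600
Divide through by 1600 to get (x + 6)²/100 + (y - 9)²/64 = 1.
Ellipse, center (-6, 9), major axis horizontal; a² = 100, b² = 64.
a = 10. Vertices at (h ± a, k).

(-16, 9) and (4, 9)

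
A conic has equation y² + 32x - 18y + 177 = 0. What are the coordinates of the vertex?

(-3, 9)

Only y is squared. Complete the square in y: (y - 9)² = -32(x + 3).
Vertex (-3, 9); 4p = -32 so p = -8. Opens left.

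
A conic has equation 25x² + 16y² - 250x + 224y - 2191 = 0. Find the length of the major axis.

Group: 25(x² - 10x) + 16(y² + 14y) = 2191
Complete the square in x and y: 25(x - 5)² + 16(y + 7)² = 2191 + 625 + 784 = 3600
Divide by 3600: (x - 5)²/144 + (y + 7)²/225 = 1
Ellipse, center (5, -7), major axis vertical; a² = 225, b² = 144.
a² = 225 so a = 15; the major axis has length 2a = 30.

30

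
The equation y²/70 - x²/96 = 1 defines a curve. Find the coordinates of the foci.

(0, 0 - √166) and (0, 0 + √166)

Center (0, 0). The positive term is the y-term, so the transverse axis is vertical; a² = 70, b² = 96.
c² = a² + b² = 70 + 96 = 166, so c = √166.
Foci lie on the vertical axis through the center: (h, k ± c).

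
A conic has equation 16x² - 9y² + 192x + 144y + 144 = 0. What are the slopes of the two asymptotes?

Collect terms: 16(x² + 12x) -9(y² - 16y) = -144
Complete the square: 16(x + 6)² -9(y - 8)² = -144 + 576 - 576 = -144
Divide through by -144 to get (y - 8)²/16 - (x + 6)²/9 = 1.
Hyperbola, center (-6, 8), transverse axis vertical; a² = 16, b² = 9.
For a vertical hyperbola the asymptotes have slope ±a/b.
Here that is ±4/3.

4/3 and -4/3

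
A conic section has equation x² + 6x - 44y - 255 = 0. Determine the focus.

Only x is squared. Complete the square in x: (x + 3)² = 44(y + 6).
Vertex (-3, -6); 4p = 44 so p = 11. Opens up.
Focus is p units from the vertex along the axis: (h, k + p).

(-3, 5)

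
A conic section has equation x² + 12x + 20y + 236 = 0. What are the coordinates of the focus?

Only x is squared. Complete the square in x: (x + 6)² = -20(y + 10).
Vertex (-6, -10); 4p = -20 so p = -5. Opens down.
Focus is p units from the vertex along the axis: (h, k + p).

(-6, -15)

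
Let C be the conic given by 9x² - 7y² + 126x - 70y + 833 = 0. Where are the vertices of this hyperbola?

(-7, -14) and (-7, 4)

Group the x- and y-terms: 9(x² + 14x) -7(y² + 10y) = -833
Completing the square gives 9(x + 7)² -7(y + 5)² = -833 + 441 - 175 = -567.
Dividing both sides by -567: (y + 5)²/81 - (x + 7)²/63 = 1
Hyperbola, center (-7, -5), transverse axis vertical; a² = 81, b² = 63.
a = 9. Vertices at (h, k ± a).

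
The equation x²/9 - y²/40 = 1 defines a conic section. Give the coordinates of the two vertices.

Center (0, 0). The positive term is the x-term, so the transverse axis is horizontal; a² = 9, b² = 40.
a = 3. Vertices at (h ± a, k).

(-3, 0) and (3, 0)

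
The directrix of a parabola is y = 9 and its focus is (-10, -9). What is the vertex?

The vertex is the midpoint between the focus and the directrix along the axis of symmetry.
Axis is vertical (directrix is horizontal). Vertex y-coordinate = (-9 + 9)/2 = 0; x-coordinate = -10.

(-10, 0)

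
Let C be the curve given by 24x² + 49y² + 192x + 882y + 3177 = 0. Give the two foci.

(-9, -9) and (1, -9)

Collect terms: 24(x² + 8x) + 49(y² + 18y) = -3177
Complete the square in x and y: 24(x + 4)² + 49(y + 9)² = -3177 + 384 + 3969 = 1176
Divide by 1176: (x + 4)²/49 + (y + 9)²/24 = 1
Ellipse, center (-4, -9), major axis horizontal; a² = 49, b² = 24.
c² = a² - b² = 49 - 24 = 25, so c = 5.
Foci lie on the horizontal axis through the center: (h ± c, k).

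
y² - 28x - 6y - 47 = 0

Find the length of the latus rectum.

Only y is squared. Complete the square in y: (y - 3)² = 28(x + 2).
Vertex (-2, 3); 4p = 28 so p = 7. Opens right.
Latus rectum length = |4p| = 28.

28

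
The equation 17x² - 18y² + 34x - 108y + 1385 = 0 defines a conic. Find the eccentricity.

Group the x- and y-terms: 17(x² + 2x) -18(y² + 6y) = -1385
Complete the square: 17(x + 1)² -18(y + 3)² = -1385 + 17 - 162 = -1530
Divide by -1530: (y + 3)²/85 - (x + 1)²/90 = 1
Hyperbola, center (-1, -3), transverse axis vertical; a² = 85, b² = 90.
c² = a² + b² = 175, so c = 5√7.
e = c/a = 5√7/√85 = √595/17.

e = √595/17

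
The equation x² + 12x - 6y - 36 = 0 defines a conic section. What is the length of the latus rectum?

6

Only x is squared. Complete the square in x: (x + 6)² = 6(y + 12).
Vertex (-6, -12); 4p = 6 so p = 3/2. Opens up.
Latus rectum length = |4p| = 6.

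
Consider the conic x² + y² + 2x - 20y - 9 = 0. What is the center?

Group the x- and y-terms: (x² + 2x) + (y² - 20y) = 9
Complete the square in x and y: (x + 1)² + (y - 10)² = 9 + 1 + 100 = 110
So (x + 1)² + (y - 10)² = 110.
Circle centered at (-1, 10) with r² = 110.

(-1, 10)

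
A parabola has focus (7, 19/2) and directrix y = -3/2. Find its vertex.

(7, 4)

The vertex is the midpoint between the focus and the directrix along the axis of symmetry.
Axis is vertical (directrix is horizontal). Vertex y-coordinate = (19/2 + (-3/2))/2 = 4; x-coordinate = 7.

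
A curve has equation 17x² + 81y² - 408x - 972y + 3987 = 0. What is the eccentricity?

e = 8/9

Group: 17(x² - 24x) + 81(y² - 12y) = -3987
Complete the square in x and y: 17(x - 12)² + 81(y - 6)² = -3987 + 2448 + 2916 = 1377
Divide by 1377: (x - 12)²/81 + (y - 6)²/17 = 1
Ellipse, center (12, 6), major axis horizontal; a² = 81, b² = 17.
c² = a² - b² = 64, so c = 8.
e = c/a = 8/9.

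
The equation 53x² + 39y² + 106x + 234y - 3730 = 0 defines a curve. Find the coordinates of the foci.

Collect terms: 53(x² + 2x) + 39(y² + 6y) = 3730
Completing the square gives 53(x + 1)² + 39(y + 3)² = 3730 + 53 + 351 = 4134.
Divide by 4134: (x + 1)²/78 + (y + 3)²/106 = 1
Ellipse, center (-1, -3), major axis vertical; a² = 106, b² = 78.
c² = a² - b² = 106 - 78 = 28, so c = 2√7.
Foci lie on the vertical axis through the center: (h, k ± c).

(-1, -3 - 2√7) and (-1, -3 + 2√7)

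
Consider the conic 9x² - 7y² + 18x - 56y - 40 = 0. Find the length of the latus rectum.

14/3

Rearranging, 9(x² + 2x) -7(y² + 8y) = 40.
Complete the square in x and y: 9(x + 1)² -7(y + 4)² = 40 + 9 - 112 = -63
Divide by -63: (y + 4)²/9 - (x + 1)²/7 = 1
Hyperbola, center (-1, -4), transverse axis vertical; a² = 9, b² = 7.
Latus rectum length = 2b²/a = 2·7/3 = 14/3.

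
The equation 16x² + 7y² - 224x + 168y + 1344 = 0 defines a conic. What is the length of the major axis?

Group the x- and y-terms: 16(x² - 14x) + 7(y² + 24y) = -1344
Completing the square gives 16(x - 7)² + 7(y + 12)² = -1344 + 784 + 1008 = 448.
Divide through by 448 to get (x - 7)²/28 + (y + 12)²/64 = 1.
Ellipse, center (7, -12), major axis vertical; a² = 64, b² = 28.
a² = 64 so a = 8; the major axis has length 2a = 16.

16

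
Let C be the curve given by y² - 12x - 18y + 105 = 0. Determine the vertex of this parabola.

Only y is squared. Complete the square in y: (y - 9)² = 12(x - 2).
Vertex (2, 9); 4p = 12 so p = 3. Opens right.

(2, 9)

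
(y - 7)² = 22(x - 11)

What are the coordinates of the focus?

(33/2, 7)

Vertex (11, 7); 4p = 22 so p = 11/2. Opens right.
Focus is p units from the vertex along the axis: (h + p, k).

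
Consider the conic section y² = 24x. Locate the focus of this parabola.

Vertex (0, 0); 4p = 24 so p = 6. Opens right.
Focus is p units from the vertex along the axis: (h + p, k).

(6, 0)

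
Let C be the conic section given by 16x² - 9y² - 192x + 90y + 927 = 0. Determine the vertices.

(6, -3) and (6, 13)

16(x² - 12x) -9(y² - 10y) = -927
16(x - 6)² -9(y - 5)² = -927 + 576 - 225 = -576
Dividing both sides by -576: (y - 5)²/64 - (x - 6)²/36 = 1
Hyperbola, center (6, 5), transverse axis vertical; a² = 64, b² = 36.
a = 8. Vertices at (h, k ± a).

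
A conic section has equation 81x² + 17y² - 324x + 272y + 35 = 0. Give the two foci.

Collect terms: 81(x² - 4x) + 17(y² + 16y) = -35
Completing the square gives 81(x - 2)² + 17(y + 8)² = -35 + 324 + 1088 = 1377.
Divide through by 1377 to get (x - 2)²/17 + (y + 8)²/81 = 1.
Ellipse, center (2, -8), major axis vertical; a² = 81, b² = 17.
c² = a² - b² = 81 - 17 = 64, so c = 8.
Foci lie on the vertical axis through the center: (h, k ± c).

(2, -16) and (2, 0)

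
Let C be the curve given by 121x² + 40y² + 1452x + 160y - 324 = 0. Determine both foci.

Collect terms: 121(x² + 12x) + 40(y² + 4y) = 324
Complete the square: 121(x + 6)² + 40(y + 2)² = 324 + 4356 + 160 = 4840
Divide through by 4840 to get (x + 6)²/40 + (y + 2)²/121 = 1.
Ellipse, center (-6, -2), major axis vertical; a² = 121, b² = 40.
c² = a² - b² = 121 - 40 = 81, so c = 9.
Foci lie on the vertical axis through the center: (h, k ± c).

(-6, -11) and (-6, 7)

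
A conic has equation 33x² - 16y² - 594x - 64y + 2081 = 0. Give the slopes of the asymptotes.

Rearranging, 33(x² - 18x) -16(y² + 4y) = -2081.
Completing the square gives 33(x - 9)² -16(y + 2)² = -2081 + 2673 - 64 = 528.
Divide by 528: (x - 9)²/16 - (y + 2)²/33 = 1
Hyperbola, center (9, -2), transverse axis horizontal; a² = 16, b² = 33.
For a horizontal hyperbola the asymptotes have slope ±b/a.
Here that is ±√33/4.

√33/4 and -√33/4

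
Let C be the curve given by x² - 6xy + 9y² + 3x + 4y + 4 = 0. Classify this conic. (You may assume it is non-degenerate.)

parabola

A = 1, B = -6, C = 9.
Discriminant B² − 4AC = (-6)² − 4·1·9 = 0.
B² − 4AC = 0 ⇒ parabola.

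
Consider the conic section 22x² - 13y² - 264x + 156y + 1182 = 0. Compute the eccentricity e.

Collect terms: 22(x² - 12x) -13(y² - 12y) = -1182
Completing the square gives 22(x - 6)² -13(y - 6)² = -1182 + 792 - 468 = -858.
Dividing both sides by -858: (y - 6)²/66 - (x - 6)²/39 = 1
Hyperbola, center (6, 6), transverse axis vertical; a² = 66, b² = 39.
c² = a² + b² = 105, so c = √105.
e = c/a = √105/√66 = √770/22.

e = √770/22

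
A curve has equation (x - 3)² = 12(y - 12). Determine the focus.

Vertex (3, 12); 4p = 12 so p = 3. Opens up.
Focus is p units from the vertex along the axis: (h, k + p).

(3, 15)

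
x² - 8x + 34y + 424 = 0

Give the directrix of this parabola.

Only x is squared. Complete the square in x: (x - 4)² = -34(y + 12).
Vertex (4, -12); 4p = -34 so p = -17/2. Opens down.
Directrix is the horizontal line y = k − p = -12 − (-17/2) = -7/2.

y = -7/2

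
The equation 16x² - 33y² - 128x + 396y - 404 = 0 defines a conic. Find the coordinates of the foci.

Group the x- and y-terms: 16(x² - 8x) -33(y² - 12y) = 404
Complete the square: 16(x - 4)² -33(y - 6)² = 404 + 256 - 1188 = -528
Dividing both sides by -528: (y - 6)²/16 - (x - 4)²/33 = 1
Hyperbola, center (4, 6), transverse axis vertical; a² = 16, b² = 33.
c² = a² + b² = 16 + 33 = 49, so c = 7.
Foci lie on the vertical axis through the center: (h, k ± c).

(4, -1) and (4, 13)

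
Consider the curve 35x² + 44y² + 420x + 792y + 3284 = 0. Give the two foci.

Rearranging, 35(x² + 12x) + 44(y² + 18y) = -3284.
Complete the square in x and y: 35(x + 6)² + 44(y + 9)² = -3284 + 1260 + 3564 = 1540
Divide through by 1540 to get (x + 6)²/44 + (y + 9)²/35 = 1.
Ellipse, center (-6, -9), major axis horizontal; a² = 44, b² = 35.
c² = a² - b² = 44 - 35 = 9, so c = 3.
Foci lie on the horizontal axis through the center: (h ± c, k).

(-9, -9) and (-3, -9)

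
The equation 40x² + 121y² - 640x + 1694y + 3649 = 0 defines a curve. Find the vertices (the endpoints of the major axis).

40(x² - 16x) + 121(y² + 14y) = -3649
Complete the square: 40(x - 8)² + 121(y + 7)² = -3649 + 2560 + 5929 = 4840
Dividing both sides by 4840: (x - 8)²/121 + (y + 7)²/40 = 1
Ellipse, center (8, -7), major axis horizontal; a² = 121, b² = 40.
a = 11. Vertices at (h ± a, k).

(-3, -7) and (19, -7)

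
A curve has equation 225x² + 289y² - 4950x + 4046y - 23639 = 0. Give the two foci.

(3, -7) and (19, -7)

Rearranging, 225(x² - 22x) + 289(y² + 14y) = 23639.
Complete the square: 225(x - 11)² + 289(y + 7)² = 23639 + 27225 + 14161 = 65025
Dividing both sides by 65025: (x - 11)²/289 + (y + 7)²/225 = 1
Ellipse, center (11, -7), major axis horizontal; a² = 289, b² = 225.
c² = a² - b² = 289 - 225 = 64, so c = 8.
Foci lie on the horizontal axis through the center: (h ± c, k).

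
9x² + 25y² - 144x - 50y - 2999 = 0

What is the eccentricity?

Group the x- and y-terms: 9(x² - 16x) + 25(y² - 2y) = 2999
9(x - 8)² + 25(y - 1)² = 2999 + 576 + 25 = 3600
Divide by 3600: (x - 8)²/400 + (y - 1)²/144 = 1
Ellipse, center (8, 1), major axis horizontal; a² = 400, b² = 144.
c² = a² - b² = 256, so c = 16.
e = c/a = 16/20 = 4/5.

e = 4/5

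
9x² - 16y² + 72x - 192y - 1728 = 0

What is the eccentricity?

9(x² + 8x) -16(y² + 12y) = 1728
9(x + 4)² -16(y + 6)² = 1728 + 144 - 576 = 1296
Divide through by 1296 to get (x + 4)²/144 - (y + 6)²/81 = 1.
Hyperbola, center (-4, -6), transverse axis horizontal; a² = 144, b² = 81.
c² = a² + b² = 225, so c = 15.
e = c/a = 15/12 = 5/4.

e = 5/4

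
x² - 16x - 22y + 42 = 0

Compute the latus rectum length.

22

Only x is squared. Complete the square in x: (x - 8)² = 22(y + 1).
Vertex (8, -1); 4p = 22 so p = 11/2. Opens up.
Latus rectum length = |4p| = 22.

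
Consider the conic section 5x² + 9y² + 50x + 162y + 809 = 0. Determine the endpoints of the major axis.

(-8, -9) and (-2, -9)

5(x² + 10x) + 9(y² + 18y) = -809
Completing the square gives 5(x + 5)² + 9(y + 9)² = -809 + 125 + 729 = 45.
Divide through by 45 to get (x + 5)²/9 + (y + 9)²/5 = 1.
Ellipse, center (-5, -9), major axis horizontal; a² = 9, b² = 5.
a = 3. Vertices at (h ± a, k).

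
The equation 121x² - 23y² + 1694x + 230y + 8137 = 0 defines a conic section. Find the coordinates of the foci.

(-7, -7) and (-7, 17)

Rearranging, 121(x² + 14x) -23(y² - 10y) = -8137.
Complete the square: 121(x + 7)² -23(y - 5)² = -8137 + 5929 - 575 = -2783
Divide through by -2783 to get (y - 5)²/121 - (x + 7)²/23 = 1.
Hyperbola, center (-7, 5), transverse axis vertical; a² = 121, b² = 23.
c² = a² + b² = 121 + 23 = 144, so c = 12.
Foci lie on the vertical axis through the center: (h, k ± c).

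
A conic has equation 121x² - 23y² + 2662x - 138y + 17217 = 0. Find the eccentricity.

e = 12/11

Group the x- and y-terms: 121(x² + 22x) -23(y² + 6y) = -17217
Complete the square in x and y: 121(x + 11)² -23(y + 3)² = -17217 + 14641 - 207 = -2783
Divide through by -2783 to get (y + 3)²/121 - (x + 11)²/23 = 1.
Hyperbola, center (-11, -3), transverse axis vertical; a² = 121, b² = 23.
c² = a² + b² = 144, so c = 12.
e = c/a = 12/11.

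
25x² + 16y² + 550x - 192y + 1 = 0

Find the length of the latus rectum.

96/5

Rearranging, 25(x² + 22x) + 16(y² - 12y) = -1.
Complete the square in x and y: 25(x + 11)² + 16(y - 6)² = -1 + 3025 + 576 = 3600
Dividing both sides by 3600: (x + 11)²/144 + (y - 6)²/225 = 1
Ellipse, center (-11, 6), major axis vertical; a² = 225, b² = 144.
Latus rectum length = 2b²/a = 2·144/15 = 96/5.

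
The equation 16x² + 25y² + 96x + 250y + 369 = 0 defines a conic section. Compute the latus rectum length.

32/5

Group the x- and y-terms: 16(x² + 6x) + 25(y² + 10y) = -369
Complete the square in x and y: 16(x + 3)² + 25(y + 5)² = -369 + 144 + 625 = 400
Divide by 400: (x + 3)²/25 + (y + 5)²/16 = 1
Ellipse, center (-3, -5), major axis horizontal; a² = 25, b² = 16.
Latus rectum length = 2b²/a = 2·16/5 = 32/5.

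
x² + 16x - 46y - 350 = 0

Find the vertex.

(-8, -9)

Only x is squared. Complete the square in x: (x + 8)² = 46(y + 9).
Vertex (-8, -9); 4p = 46 so p = 23/2. Opens up.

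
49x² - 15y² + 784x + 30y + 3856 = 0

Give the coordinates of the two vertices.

(-8, -6) and (-8, 8)

Group the x- and y-terms: 49(x² + 16x) -15(y² - 2y) = -3856
Completing the square gives 49(x + 8)² -15(y - 1)² = -3856 + 3136 - 15 = -735.
Dividing both sides by -735: (y - 1)²/49 - (x + 8)²/15 = 1
Hyperbola, center (-8, 1), transverse axis vertical; a² = 49, b² = 15.
a = 7. Vertices at (h, k ± a).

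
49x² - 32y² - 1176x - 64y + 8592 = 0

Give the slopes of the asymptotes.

49(x² - 24x) -32(y² + 2y) = -8592
49(x - 12)² -32(y + 1)² = -8592 + 7056 - 32 = -1568
Dividing both sides by -1568: (y + 1)²/49 - (x - 12)²/32 = 1
Hyperbola, center (12, -1), transverse axis vertical; a² = 49, b² = 32.
For a vertical hyperbola the asymptotes have slope ±a/b.
Here that is ±7/4√2 = ±7√2/8.

7√2/8 and -7√2/8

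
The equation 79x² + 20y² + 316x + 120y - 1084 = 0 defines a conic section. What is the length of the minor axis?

Group the x- and y-terms: 79(x² + 4x) + 20(y² + 6y) = 1084
79(x + 2)² + 20(y + 3)² = 1084 + 316 + 180 = 1580
Divide through by 1580 to get (x + 2)²/20 + (y + 3)²/79 = 1.
Ellipse, center (-2, -3), major axis vertical; a² = 79, b² = 20.
b² = 20 so b = 2√5; the minor axis has length 2b = 4√5.

4√5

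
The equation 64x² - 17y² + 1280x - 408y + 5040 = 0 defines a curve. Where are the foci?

(-10, -21) and (-10, -3)

Collect terms: 64(x² + 20x) -17(y² + 24y) = -5040
64(x + 10)² -17(y + 12)² = -5040 + 6400 - 2448 = -1088
Divide through by -1088 to get (y + 12)²/64 - (x + 10)²/17 = 1.
Hyperbola, center (-10, -12), transverse axis vertical; a² = 64, b² = 17.
c² = a² + b² = 64 + 17 = 81, so c = 9.
Foci lie on the vertical axis through the center: (h, k ± c).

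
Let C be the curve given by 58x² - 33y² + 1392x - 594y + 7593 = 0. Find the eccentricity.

e = √5278/58

58(x² + 24x) -33(y² + 18y) = -7593
Completing the square gives 58(x + 12)² -33(y + 9)² = -7593 + 8352 - 2673 = -1914.
Divide by -1914: (y + 9)²/58 - (x + 12)²/33 = 1
Hyperbola, center (-12, -9), transverse axis vertical; a² = 58, b² = 33.
c² = a² + b² = 91, so c = √91.
e = c/a = √91/√58 = √5278/58.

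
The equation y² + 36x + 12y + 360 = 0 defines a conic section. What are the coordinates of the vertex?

Only y is squared. Complete the square in y: (y + 6)² = -36(x + 9).
Vertex (-9, -6); 4p = -36 so p = -9. Opens left.

(-9, -6)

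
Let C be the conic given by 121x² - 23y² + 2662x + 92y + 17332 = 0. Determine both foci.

121(x² + 22x) -23(y² - 4y) = -17332
Complete the square in x and y: 121(x + 11)² -23(y - 2)² = -17332 + 14641 - 92 = -2783
Divide by -2783: (y - 2)²/121 - (x + 11)²/23 = 1
Hyperbola, center (-11, 2), transverse axis vertical; a² = 121, b² = 23.
c² = a² + b² = 121 + 23 = 144, so c = 12.
Foci lie on the vertical axis through the center: (h, k ± c).

(-11, -10) and (-11, 14)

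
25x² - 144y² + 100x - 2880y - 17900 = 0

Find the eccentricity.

e = 13/12

Rearranging, 25(x² + 4x) -144(y² + 20y) = 17900.
Completing the square gives 25(x + 2)² -144(y + 10)² = 17900 + 100 - 14400 = 3600.
Divide through by 3600 to get (x + 2)²/144 - (y + 10)²/25 = 1.
Hyperbola, center (-2, -10), transverse axis horizontal; a² = 144, b² = 25.
c² = a² + b² = 169, so c = 13.
e = c/a = 13/12.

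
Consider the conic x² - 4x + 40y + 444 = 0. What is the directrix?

Only x is squared. Complete the square in x: (x - 2)² = -40(y + 11).
Vertex (2, -11); 4p = -40 so p = -10. Opens down.
Directrix is the horizontal line y = k − p = -11 − (-10) = -1.

y = -1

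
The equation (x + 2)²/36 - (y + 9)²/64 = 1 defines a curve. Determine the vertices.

Center (-2, -9). The positive term is the x-term, so the transverse axis is horizontal; a² = 36, b² = 64.
a = 6. Vertices at (h ± a, k).

(-8, -9) and (4, -9)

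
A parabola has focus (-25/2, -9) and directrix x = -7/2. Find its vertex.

(-8, -9)

The vertex is the midpoint between the focus and the directrix along the axis of symmetry.
Axis is horizontal (directrix is vertical). Vertex x-coordinate = (-25/2 + (-7/2))/2 = -8; y-coordinate = -9.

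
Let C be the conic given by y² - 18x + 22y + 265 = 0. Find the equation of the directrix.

Only y is squared. Complete the square in y: (y + 11)² = 18(x - 8).
Vertex (8, -11); 4p = 18 so p = 9/2. Opens right.
Directrix is the vertical line x = h − p = 8 − (9/2) = 7/2.

x = 7/2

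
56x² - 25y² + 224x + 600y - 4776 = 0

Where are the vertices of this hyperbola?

Group: 56(x² + 4x) -25(y² - 24y) = 4776
56(x + 2)² -25(y - 12)² = 4776 + 224 - 3600 = 1400
Divide through by 1400 to get (x + 2)²/25 - (y - 12)²/56 = 1.
Hyperbola, center (-2, 12), transverse axis horizontal; a² = 25, b² = 56.
a = 5. Vertices at (h ± a, k).

(-7, 12) and (3, 12)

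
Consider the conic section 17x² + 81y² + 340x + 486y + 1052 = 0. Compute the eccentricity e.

e = 8/9

Rearranging, 17(x² + 20x) + 81(y² + 6y) = -1052.
Complete the square in x and y: 17(x + 10)² + 81(y + 3)² = -1052 + 1700 + 729 = 1377
Divide by 1377: (x + 10)²/81 + (y + 3)²/17 = 1
Ellipse, center (-10, -3), major axis horizontal; a² = 81, b² = 17.
c² = a² - b² = 64, so c = 8.
e = c/a = 8/9.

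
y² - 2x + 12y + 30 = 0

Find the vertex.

(-3, -6)

Only y is squared. Complete the square in y: (y + 6)² = 2(x + 3).
Vertex (-3, -6); 4p = 2 so p = 1/2. Opens right.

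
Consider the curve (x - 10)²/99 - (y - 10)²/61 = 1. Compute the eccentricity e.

e = 4√110/33

Center (10, 10). The positive term is the x-term, so the transverse axis is horizontal; a² = 99, b² = 61.
c² = a² + b² = 160, so c = 4√10.
e = c/a = 4√10/3√11 = 4√110/33.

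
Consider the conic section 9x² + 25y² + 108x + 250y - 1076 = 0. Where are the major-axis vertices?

(-21, -5) and (9, -5)

Group: 9(x² + 12x) + 25(y² + 10y) = 1076
Complete the square: 9(x + 6)² + 25(y + 5)² = 1076 + 324 + 625 = 2025
Dividing both sides by 2025: (x + 6)²/225 + (y + 5)²/81 = 1
Ellipse, center (-6, -5), major axis horizontal; a² = 225, b² = 81.
a = 15. Vertices at (h ± a, k).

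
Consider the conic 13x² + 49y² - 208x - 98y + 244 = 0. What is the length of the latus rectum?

26/7

13(x² - 16x) + 49(y² - 2y) = -244
Completing the square gives 13(x - 8)² + 49(y - 1)² = -244 + 832 + 49 = 637.
Dividing both sides by 637: (x - 8)²/49 + (y - 1)²/13 = 1
Ellipse, center (8, 1), major axis horizontal; a² = 49, b² = 13.
Latus rectum length = 2b²/a = 2·13/7 = 26/7.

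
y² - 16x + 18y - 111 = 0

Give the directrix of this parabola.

x = -16

Only y is squared. Complete the square in y: (y + 9)² = 16(x + 12).
Vertex (-12, -9); 4p = 16 so p = 4. Opens right.
Directrix is the vertical line x = h − p = -12 − (4) = -16.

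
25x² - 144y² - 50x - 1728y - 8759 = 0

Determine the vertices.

(-11, -6) and (13, -6)

Group the x- and y-terms: 25(x² - 2x) -144(y² + 12y) = 8759
Completing the square gives 25(x - 1)² -144(y + 6)² = 8759 + 25 - 5184 = 3600.
Divide through by 3600 to get (x - 1)²/144 - (y + 6)²/25 = 1.
Hyperbola, center (1, -6), transverse axis horizontal; a² = 144, b² = 25.
a = 12. Vertices at (h ± a, k).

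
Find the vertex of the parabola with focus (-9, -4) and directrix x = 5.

The vertex is the midpoint between the focus and the directrix along the axis of symmetry.
Axis is horizontal (directrix is vertical). Vertex x-coordinate = (-9 + 5)/2 = -2; y-coordinate = -4.

(-2, -4)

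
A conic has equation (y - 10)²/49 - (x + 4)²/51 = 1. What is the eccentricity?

e = 10/7

Center (-4, 10). The positive term is the y-term, so the transverse axis is vertical; a² = 49, b² = 51.
c² = a² + b² = 100, so c = 10.
e = c/a = 10/7.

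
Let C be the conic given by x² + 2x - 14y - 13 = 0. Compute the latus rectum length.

14

Only x is squared. Complete the square in x: (x + 1)² = 14(y + 1).
Vertex (-1, -1); 4p = 14 so p = 7/2. Opens up.
Latus rectum length = |4p| = 14.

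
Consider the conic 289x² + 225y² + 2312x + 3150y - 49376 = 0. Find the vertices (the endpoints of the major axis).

(-4, -24) and (-4, 10)

Collect terms: 289(x² + 8x) + 225(y² + 14y) = 49376
Complete the square in x and y: 289(x + 4)² + 225(y + 7)² = 49376 + 4624 + 11025 = 65025
Divide through by 65025 to get (x + 4)²/225 + (y + 7)²/289 = 1.
Ellipse, center (-4, -7), major axis vertical; a² = 289, b² = 225.
a = 17. Vertices at (h, k ± a).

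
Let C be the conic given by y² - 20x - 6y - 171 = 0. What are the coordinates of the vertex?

Only y is squared. Complete the square in y: (y - 3)² = 20(x + 9).
Vertex (-9, 3); 4p = 20 so p = 5. Opens right.

(-9, 3)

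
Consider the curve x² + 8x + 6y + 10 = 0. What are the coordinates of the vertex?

(-4, 1)

Only x is squared. Complete the square in x: (x + 4)² = -6(y - 1).
Vertex (-4, 1); 4p = -6 so p = -3/2. Opens down.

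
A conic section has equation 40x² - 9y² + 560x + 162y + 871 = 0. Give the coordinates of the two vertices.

(-10, 9) and (-4, 9)

40(x² + 14x) -9(y² - 18y) = -871
Completing the square gives 40(x + 7)² -9(y - 9)² = -871 + 1960 - 729 = 360.
Divide by 360: (x + 7)²/9 - (y - 9)²/40 = 1
Hyperbola, center (-7, 9), transverse axis horizontal; a² = 9, b² = 40.
a = 3. Vertices at (h ± a, k).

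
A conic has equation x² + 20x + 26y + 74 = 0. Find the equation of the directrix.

y = 15/2

Only x is squared. Complete the square in x: (x + 10)² = -26(y - 1).
Vertex (-10, 1); 4p = -26 so p = -13/2. Opens down.
Directrix is the horizontal line y = k − p = 1 − (-13/2) = 15/2.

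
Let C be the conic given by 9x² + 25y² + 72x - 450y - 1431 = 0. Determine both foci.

(-20, 9) and (12, 9)

Rearranging, 9(x² + 8x) + 25(y² - 18y) = 1431.
Complete the square: 9(x + 4)² + 25(y - 9)² = 1431 + 144 + 2025 = 3600
Divide by 3600: (x + 4)²/400 + (y - 9)²/144 = 1
Ellipse, center (-4, 9), major axis horizontal; a² = 400, b² = 144.
c² = a² - b² = 400 - 144 = 256, so c = 16.
Foci lie on the horizontal axis through the center: (h ± c, k).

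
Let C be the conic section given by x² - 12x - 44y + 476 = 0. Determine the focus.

Only x is squared. Complete the square in x: (x - 6)² = 44(y - 10).
Vertex (6, 10); 4p = 44 so p = 11. Opens up.
Focus is p units from the vertex along the axis: (h, k + p).

(6, 21)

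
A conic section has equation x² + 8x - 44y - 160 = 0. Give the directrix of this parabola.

y = -15

Only x is squared. Complete the square in x: (x + 4)² = 44(y + 4).
Vertex (-4, -4); 4p = 44 so p = 11. Opens up.
Directrix is the horizontal line y = k − p = -4 − (11) = -15.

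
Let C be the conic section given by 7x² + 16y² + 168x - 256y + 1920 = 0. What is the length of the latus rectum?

Collect terms: 7(x² + 24x) + 16(y² - 16y) = -1920
7(x + 12)² + 16(y - 8)² = -1920 + 1008 + 1024 = 112
Divide through by 112 to get (x + 12)²/16 + (y - 8)²/7 = 1.
Ellipse, center (-12, 8), major axis horizontal; a² = 16, b² = 7.
Latus rectum length = 2b²/a = 2·7/4 = 7/2.

7/2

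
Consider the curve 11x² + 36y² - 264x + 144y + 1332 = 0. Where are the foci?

(7, -2) and (17, -2)

Rearranging, 11(x² - 24x) + 36(y² + 4y) = -1332.
Complete the square: 11(x - 12)² + 36(y + 2)² = -1332 + 1584 + 144 = 396
Divide by 396: (x - 12)²/36 + (y + 2)²/11 = 1
Ellipse, center (12, -2), major axis horizontal; a² = 36, b² = 11.
c² = a² - b² = 36 - 11 = 25, so c = 5.
Foci lie on the horizontal axis through the center: (h ± c, k).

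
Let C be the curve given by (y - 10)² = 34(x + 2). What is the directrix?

x = -21/2

Vertex (-2, 10); 4p = 34 so p = 17/2. Opens right.
Directrix is the vertical line x = h − p = -2 − (17/2) = -21/2.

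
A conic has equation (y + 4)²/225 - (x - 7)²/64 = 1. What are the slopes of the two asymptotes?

15/8 and -15/8

Center (7, -4). The positive term is the y-term, so the transverse axis is vertical; a² = 225, b² = 64.
For a vertical hyperbola the asymptotes have slope ±a/b.
Here that is ±15/8.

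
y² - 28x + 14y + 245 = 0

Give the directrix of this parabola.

Only y is squared. Complete the square in y: (y + 7)² = 28(x - 7).
Vertex (7, -7); 4p = 28 so p = 7. Opens right.
Directrix is the vertical line x = h − p = 7 − (7) = 0.

x = 0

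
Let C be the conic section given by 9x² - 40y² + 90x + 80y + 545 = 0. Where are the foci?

9(x² + 10x) -40(y² - 2y) = -545
Complete the square in x and y: 9(x + 5)² -40(y - 1)² = -545 + 225 - 40 = -360
Divide through by -360 to get (y - 1)²/9 - (x + 5)²/40 = 1.
Hyperbola, center (-5, 1), transverse axis vertical; a² = 9, b² = 40.
c² = a² + b² = 9 + 40 = 49, so c = 7.
Foci lie on the vertical axis through the center: (h, k ± c).

(-5, -6) and (-5, 8)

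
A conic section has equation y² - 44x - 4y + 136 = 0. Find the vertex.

Only y is squared. Complete the square in y: (y - 2)² = 44(x - 3).
Vertex (3, 2); 4p = 44 so p = 11. Opens right.

(3, 2)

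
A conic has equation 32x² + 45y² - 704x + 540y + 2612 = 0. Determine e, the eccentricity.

e = √65/15

Group: 32(x² - 22x) + 45(y² + 12y) = -2612
Complete the square: 32(x - 11)² + 45(y + 6)² = -2612 + 3872 + 1620 = 2880
Divide through by 2880 to get (x - 11)²/90 + (y + 6)²/64 = 1.
Ellipse, center (11, -6), major axis horizontal; a² = 90, b² = 64.
c² = a² - b² = 26, so c = √26.
e = c/a = √26/3√10 = √65/15.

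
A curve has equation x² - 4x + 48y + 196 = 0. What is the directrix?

Only x is squared. Complete the square in x: (x - 2)² = -48(y + 4).
Vertex (2, -4); 4p = -48 so p = -12. Opens down.
Directrix is the horizontal line y = k − p = -4 − (-12) = 8.

y = 8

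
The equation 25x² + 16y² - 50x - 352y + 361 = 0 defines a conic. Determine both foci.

(1, 5) and (1, 17)

Rearranging, 25(x² - 2x) + 16(y² - 22y) = -361.
25(x - 1)² + 16(y - 11)² = -361 + 25 + 1936 = 1600
Divide by 1600: (x - 1)²/64 + (y - 11)²/100 = 1
Ellipse, center (1, 11), major axis vertical; a² = 100, b² = 64.
c² = a² - b² = 100 - 64 = 36, so c = 6.
Foci lie on the vertical axis through the center: (h, k ± c).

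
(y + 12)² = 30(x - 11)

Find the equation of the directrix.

Vertex (11, -12); 4p = 30 so p = 15/2. Opens right.
Directrix is the vertical line x = h − p = 11 − (15/2) = 7/2.

x = 7/2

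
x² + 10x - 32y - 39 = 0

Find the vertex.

Only x is squared. Complete the square in x: (x + 5)² = 32(y + 2).
Vertex (-5, -2); 4p = 32 so p = 8. Opens up.

(-5, -2)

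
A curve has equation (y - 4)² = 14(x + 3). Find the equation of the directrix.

Vertex (-3, 4); 4p = 14 so p = 7/2. Opens right.
Directrix is the vertical line x = h − p = -3 − (7/2) = -13/2.

x = -13/2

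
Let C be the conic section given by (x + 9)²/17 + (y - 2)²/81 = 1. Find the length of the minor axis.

Center (-9, 2). The larger denominator 81 sits under the y-term, so the major axis is vertical; a² = 81, b² = 17.
b² = 17 so b = √17; the minor axis has length 2b = 2√17.

2√17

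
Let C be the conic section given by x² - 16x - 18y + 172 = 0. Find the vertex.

Only x is squared. Complete the square in x: (x - 8)² = 18(y - 6).
Vertex (8, 6); 4p = 18 so p = 9/2. Opens up.

(8, 6)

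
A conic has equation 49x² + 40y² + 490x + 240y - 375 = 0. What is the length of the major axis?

14

Group: 49(x² + 10x) + 40(y² + 6y) = 375
49(x + 5)² + 40(y + 3)² = 375 + 1225 + 360 = 1960
Dividing both sides by 1960: (x + 5)²/40 + (y + 3)²/49 = 1
Ellipse, center (-5, -3), major axis vertical; a² = 49, b² = 40.
a² = 49 so a = 7; the major axis has length 2a = 14.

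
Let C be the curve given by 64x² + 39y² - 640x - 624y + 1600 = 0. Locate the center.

(5, 8)

Group the x- and y-terms: 64(x² - 10x) + 39(y² - 16y) = -1600
Complete the square: 64(x - 5)² + 39(y - 8)² = -1600 + 1600 + 2496 = 2496
Divide through by 2496 to get (x - 5)²/39 + (y - 8)²/64 = 1.
Ellipse with center (5, 8).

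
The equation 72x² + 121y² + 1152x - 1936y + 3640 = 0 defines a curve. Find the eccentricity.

Group the x- and y-terms: 72(x² + 16x) + 121(y² - 16y) = -3640
Complete the square: 72(x + 8)² + 121(y - 8)² = -3640 + 4608 + 7744 = 8712
Dividing both sides by 8712: (x + 8)²/121 + (y - 8)²/72 = 1
Ellipse, center (-8, 8), major axis horizontal; a² = 121, b² = 72.
c² = a² - b² = 49, so c = 7.
e = c/a = 7/11.

e = 7/11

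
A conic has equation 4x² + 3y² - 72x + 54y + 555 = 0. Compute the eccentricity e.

Collect terms: 4(x² - 18x) + 3(y² + 18y) = -555
4(x - 9)² + 3(y + 9)² = -555 + 324 + 243 = 12
Divide through by 12 to get (x - 9)²/3 + (y + 9)²/4 = 1.
Ellipse, center (9, -9), major axis vertical; a² = 4, b² = 3.
c² = a² - b² = 1, so c = 1.
e = c/a = 1/2.

e = 1/2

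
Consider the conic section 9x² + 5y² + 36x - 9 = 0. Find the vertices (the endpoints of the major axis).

(-2, -3) and (-2, 3)

Collect terms: 9(x² + 4x) + 5y² = 9
Complete the square: 9(x + 2)² + 5y² = 9 + 36 + 0 = 45
Dividing both sides by 45: (x + 2)²/5 + y²/9 = 1
Ellipse, center (-2, 0), major axis vertical; a² = 9, b² = 5.
a = 3. Vertices at (h, k ± a).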